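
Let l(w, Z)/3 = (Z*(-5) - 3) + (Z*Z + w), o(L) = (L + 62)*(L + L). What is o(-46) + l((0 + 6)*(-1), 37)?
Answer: 2053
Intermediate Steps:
o(L) = 2*L*(62 + L) (o(L) = (62 + L)*(2*L) = 2*L*(62 + L))
l(w, Z) = -9 - 15*Z + 3*w + 3*Z² (l(w, Z) = 3*((Z*(-5) - 3) + (Z*Z + w)) = 3*((-5*Z - 3) + (Z² + w)) = 3*((-3 - 5*Z) + (w + Z²)) = 3*(-3 + w + Z² - 5*Z) = -9 - 15*Z + 3*w + 3*Z²)
o(-46) + l((0 + 6)*(-1), 37) = 2*(-46)*(62 - 46) + (-9 - 15*37 + 3*((0 + 6)*(-1)) + 3*37²) = 2*(-46)*16 + (-9 - 555 + 3*(6*(-1)) + 3*1369) = -1472 + (-9 - 555 + 3*(-6) + 4107) = -1472 + (-9 - 555 - 18 + 4107) = -1472 + 3525 = 2053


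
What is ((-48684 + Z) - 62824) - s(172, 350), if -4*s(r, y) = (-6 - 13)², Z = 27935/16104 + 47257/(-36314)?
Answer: -32578459942591/292400328 ≈ -1.1142e+5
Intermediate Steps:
Z = 126702431/292400328 (Z = 27935*(1/16104) + 47257*(-1/36314) = 27935/16104 - 47257/36314 = 126702431/292400328 ≈ 0.43332)
s(r, y) = -361/4 (s(r, y) = -(-6 - 13)²/4 = -¼*(-19)² = -¼*361 = -361/4)
((-48684 + Z) - 62824) - s(172, 350) = ((-48684 + 126702431/292400328) - 62824) - 1*(-361/4) = (-14235090865921/292400328 - 62824) + 361/4 = -32604849072193/292400328 + 361/4 = -32578459942591/292400328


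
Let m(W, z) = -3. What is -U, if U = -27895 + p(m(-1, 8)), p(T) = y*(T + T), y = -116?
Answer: 27199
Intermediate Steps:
p(T) = -232*T (p(T) = -116*(T + T) = -232*T)
U = -27199 (U = -27895 - 232*(-3) = -27895 + 696 = -27199)
-U = -1*(-27199) = 27199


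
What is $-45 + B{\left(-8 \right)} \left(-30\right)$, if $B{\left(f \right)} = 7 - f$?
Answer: $-495$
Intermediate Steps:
$-45 + B{\left(-8 \right)} \left(-30\right) = -45 + \left(7 - -8\right) \left(-30\right) = -45 + \left(7 + 8\right) \left(-30\right) = -45 + 15 \left(-30\right) = -45 - 450 = -495$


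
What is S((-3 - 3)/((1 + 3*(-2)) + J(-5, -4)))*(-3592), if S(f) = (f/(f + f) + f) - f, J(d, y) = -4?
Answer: -1796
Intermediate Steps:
S(f) = ½ (S(f) = (f/((2*f)) + f) - f = ((1/(2*f))*f + f) - f = (½ + f) - f = ½)
S((-3 - 3)/((1 + 3*(-2)) + J(-5, -4)))*(-3592) = (½)*(-3592) = -1796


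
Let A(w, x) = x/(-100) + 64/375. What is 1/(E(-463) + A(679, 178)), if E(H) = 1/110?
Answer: -4125/6601 ≈ -0.62491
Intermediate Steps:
E(H) = 1/110
A(w, x) = 64/375 - x/100 (A(w, x) = x*(-1/100) + 64*(1/375) = -x/100 + 64/375 = 64/375 - x/100)
1/(E(-463) + A(679, 178)) = 1/(1/110 + (64/375 - 1/100*178)) = 1/(1/110 + (64/375 - 89/50)) = 1/(1/110 - 1207/750) = 1/(-6601/4125) = -4125/6601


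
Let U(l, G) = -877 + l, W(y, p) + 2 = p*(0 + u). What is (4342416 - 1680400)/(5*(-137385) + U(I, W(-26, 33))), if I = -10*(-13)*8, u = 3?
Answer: -1331008/343381 ≈ -3.8762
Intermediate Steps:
I = 1040 (I = 130*8 = 1040)
W(y, p) = -2 + 3*p (W(y, p) = -2 + p*(0 + 3) = -2 + p*3 = -2 + 3*p)
(4342416 - 1680400)/(5*(-137385) + U(I, W(-26, 33))) = (4342416 - 1680400)/(5*(-137385) + (-877 + 1040)) = 2662016/(-686925 + 163) = 2662016/(-686762) = 2662016*(-1/686762) = -1331008/343381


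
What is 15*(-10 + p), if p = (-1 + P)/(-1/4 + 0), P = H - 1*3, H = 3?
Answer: -90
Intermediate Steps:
P = 0 (P = 3 - 1*3 = 3 - 3 = 0)
p = 4 (p = (-1 + 0)/(-1/4 + 0) = -1/(-1*1/4 + 0) = -1/(-1/4 + 0) = -1/(-1/4) = -1*(-4) = 4)
15*(-10 + p) = 15*(-10 + 4) = 15*(-6) = -90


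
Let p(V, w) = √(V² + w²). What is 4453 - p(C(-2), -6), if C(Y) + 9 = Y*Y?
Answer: 4453 - √61 ≈ 4445.2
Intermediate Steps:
C(Y) = -9 + Y² (C(Y) = -9 + Y*Y = -9 + Y²)
4453 - p(C(-2), -6) = 4453 - √((-9 + (-2)²)² + (-6)²) = 4453 - √((-9 + 4)² + 36) = 4453 - √((-5)² + 36) = 4453 - √(25 + 36) = 4453 - √61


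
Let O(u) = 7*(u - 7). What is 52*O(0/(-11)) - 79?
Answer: -2627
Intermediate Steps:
O(u) = -49 + 7*u (O(u) = 7*(-7 + u) = -49 + 7*u)
52*O(0/(-11)) - 79 = 52*(-49 + 7*(0/(-11))) - 79 = 52*(-49 + 7*(0*(-1/11))) - 79 = 52*(-49 + 7*0) - 79 = 52*(-49 + 0) - 79 = 52*(-49) - 79 = -2548 - 79 = -2627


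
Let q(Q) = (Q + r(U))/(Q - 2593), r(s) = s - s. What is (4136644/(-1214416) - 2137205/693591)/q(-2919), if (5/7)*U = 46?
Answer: -1882552976082038/153668567183229 ≈ -12.251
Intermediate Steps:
U = 322/5 (U = (7/5)*46 = 322/5 ≈ 64.400)
r(s) = 0
q(Q) = Q/(-2593 + Q) (q(Q) = (Q + 0)/(Q - 2593) = Q/(-2593 + Q))
(4136644/(-1214416) - 2137205/693591)/q(-2919) = (4136644/(-1214416) - 2137205/693591)/((-2919/(-2593 - 2919))) = (4136644*(-1/1214416) - 2137205*1/693591)/((-2919/(-5512))) = (-1034161/303604 - 2137205/693591)/((-2919*(-1/5512))) = -1366148748971/(210577001964*2919/5512) = -1366148748971/210577001964*5512/2919 = -1882552976082038/153668567183229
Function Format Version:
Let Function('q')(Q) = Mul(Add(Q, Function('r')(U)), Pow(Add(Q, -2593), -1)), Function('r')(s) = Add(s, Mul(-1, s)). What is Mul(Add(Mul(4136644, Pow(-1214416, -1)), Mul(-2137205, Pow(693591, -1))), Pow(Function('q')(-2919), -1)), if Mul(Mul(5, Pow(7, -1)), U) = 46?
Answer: Rational(-1882552976082038, 153668567183229) ≈ -12.251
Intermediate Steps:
U = Rational(322, 5) (U = Mul(Rational(7, 5), 46) = Rational(322, 5) ≈ 64.400)
Function('r')(s) = 0
Function('q')(Q) = Mul(Q, Pow(Add(-2593, Q), -1)) (Function('q')(Q) = Mul(Add(Q, 0), Pow(Add(Q, -2593), -1)) = Mul(Q, Pow(Add(-2593, Q), -1)))
Mul(Add(Mul(4136644, Pow(-1214416, -1)), Mul(-2137205, Pow(693591, -1))), Pow(Function('q')(-2919), -1)) = Mul(Add(Mul(4136644, Pow(-1214416, -1)), Mul(-2137205, Pow(693591, -1))), Pow(Mul(-2919, Pow(Add(-2593, -2919), -1)), -1)) = Mul(Add(Mul(4136644, Rational(-1, 1214416)), Mul(-2137205, Rational(1, 693591))), Pow(Mul(-2919, Pow(-5512, -1)), -1)) = Mul(Add(Rational(-1034161, 303604), Rational(-2137205, 693591)), Pow(Mul(-2919, Rational(-1, 5512)), -1)) = Mul(Rational(-1366148748971, 210577001964), Pow(Rational(2919, 5512), -1)) = Mul(Rational(-1366148748971, 210577001964), Rational(5512, 2919)) = Rational(-1882552976082038, 153668567183229)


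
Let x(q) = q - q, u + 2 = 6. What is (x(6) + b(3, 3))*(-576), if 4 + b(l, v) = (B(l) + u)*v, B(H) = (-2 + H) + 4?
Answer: -13248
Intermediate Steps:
u = 4 (u = -2 + 6 = 4)
B(H) = 2 + H
b(l, v) = -4 + v*(6 + l) (b(l, v) = -4 + ((2 + l) + 4)*v = -4 + (6 + l)*v = -4 + v*(6 + l))
x(q) = 0
(x(6) + b(3, 3))*(-576) = (0 + (-4 + 6*3 + 3*3))*(-576) = (0 + (-4 + 18 + 9))*(-576) = (0 + 23)*(-576) = 23*(-576) = -13248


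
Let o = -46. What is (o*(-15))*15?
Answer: 10350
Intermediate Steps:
(o*(-15))*15 = -46*(-15)*15 = 690*15 = 10350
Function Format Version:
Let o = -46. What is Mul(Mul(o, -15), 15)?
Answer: 10350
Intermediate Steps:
Mul(Mul(o, -15), 15) = Mul(Mul(-46, -15), 15) = Mul(690, 15) = 10350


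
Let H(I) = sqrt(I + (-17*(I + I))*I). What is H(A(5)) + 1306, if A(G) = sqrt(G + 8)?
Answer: 1306 + 13**(1/4)*sqrt(1 - 34*sqrt(13)) ≈ 1306.0 + 20.938*I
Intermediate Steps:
A(G) = sqrt(8 + G)
H(I) = sqrt(I - 34*I**2) (H(I) = sqrt(I + (-34*I)*I) = sqrt(I - 34*I**2))
H(A(5)) + 1306 = sqrt(sqrt(8 + 5)*(1 - 34*sqrt(8 + 5))) + 1306 = sqrt(sqrt(13)*(1 - 34*sqrt(13))) + 1306 = 13**(1/4)*sqrt(1 - 34*sqrt(13)) + 1306 = 1306 + 13**(1/4)*sqrt(1 - 34*sqrt(13))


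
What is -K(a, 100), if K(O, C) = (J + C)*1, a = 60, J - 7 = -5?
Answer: -102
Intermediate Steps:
J = 2 (J = 7 - 5 = 2)
K(O, C) = 2 + C (K(O, C) = (2 + C)*1 = 2 + C)
-K(a, 100) = -(2 + 100) = -1*102 = -102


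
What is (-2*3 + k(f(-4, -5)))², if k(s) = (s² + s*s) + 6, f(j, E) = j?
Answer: 1024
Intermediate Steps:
k(s) = 6 + 2*s² (k(s) = (s² + s²) + 6 = 2*s² + 6 = 6 + 2*s²)
(-2*3 + k(f(-4, -5)))² = (-2*3 + (6 + 2*(-4)²))² = (-6 + (6 + 2*16))² = (-6 + (6 + 32))² = (-6 + 38)² = 32² = 1024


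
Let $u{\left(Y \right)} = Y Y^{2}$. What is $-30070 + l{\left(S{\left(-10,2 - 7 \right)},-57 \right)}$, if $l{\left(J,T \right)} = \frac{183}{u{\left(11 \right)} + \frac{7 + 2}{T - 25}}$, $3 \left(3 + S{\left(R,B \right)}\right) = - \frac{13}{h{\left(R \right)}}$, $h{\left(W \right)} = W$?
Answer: $- \frac{3281614304}{109133} \approx -30070.0$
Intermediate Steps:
$u{\left(Y \right)} = Y^{3}$
$S{\left(R,B \right)} = -3 - \frac{13}{3 R}$ ($S{\left(R,B \right)} = -3 + \frac{\left(-13\right) \frac{1}{R}}{3} = -3 - \frac{13}{3 R}$)
$l{\left(J,T \right)} = \frac{183}{1331 + \frac{9}{-25 + T}}$ ($l{\left(J,T \right)} = \frac{183}{11^{3} + \frac{7 + 2}{T - 25}} = \frac{183}{1331 + \frac{9}{-25 + T}}$)
$-30070 + l{\left(S{\left(-10,2 - 7 \right)},-57 \right)} = -30070 + \frac{183 \left(-25 - 57\right)}{-33266 + 1331 \left(-57\right)} = -30070 + 183 \frac{1}{-33266 - 75867} \left(-82\right) = -30070 + 183 \frac{1}{-109133} \left(-82\right) = -30070 + 183 \left(- \frac{1}{109133}\right) \left(-82\right) = -30070 + \frac{15006}{109133} = - \frac{3281614304}{109133}$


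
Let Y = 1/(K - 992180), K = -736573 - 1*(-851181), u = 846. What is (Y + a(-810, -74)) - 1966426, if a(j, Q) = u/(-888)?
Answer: -31925102824157/16235082 ≈ -1.9664e+6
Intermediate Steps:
K = 114608 (K = -736573 + 851181 = 114608)
a(j, Q) = -141/148 (a(j, Q) = 846/(-888) = 846*(-1/888) = -141/148)
Y = -1/877572 (Y = 1/(114608 - 992180) = 1/(-877572) = -1/877572 ≈ -1.1395e-6)
(Y + a(-810, -74)) - 1966426 = (-1/877572 - 141/148) - 1966426 = -15467225/16235082 - 1966426 = -31925102824157/16235082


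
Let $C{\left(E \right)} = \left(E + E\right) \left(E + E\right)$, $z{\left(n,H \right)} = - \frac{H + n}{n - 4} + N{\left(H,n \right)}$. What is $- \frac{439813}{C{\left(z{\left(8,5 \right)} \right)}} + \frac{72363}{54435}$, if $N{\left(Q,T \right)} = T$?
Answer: $- \frac{1679627361}{344755} \approx -4871.9$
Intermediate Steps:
$z{\left(n,H \right)} = n - \frac{H + n}{-4 + n}$ ($z{\left(n,H \right)} = - \frac{H + n}{n - 4} + n = - \frac{H + n}{-4 + n} + n = n - \frac{H + n}{-4 + n}$)
$C{\left(E \right)} = 4 E^{2}$ ($C{\left(E \right)} = 2 E 2 E = 4 E^{2}$)
$- \frac{439813}{C{\left(z{\left(8,5 \right)} \right)}} + \frac{72363}{54435} = - \frac{439813}{4 \left(\frac{8^{2} - 5 - 40}{-4 + 8}\right)^{2}} + \frac{72363}{54435} = - \frac{439813}{4 \left(\frac{64 - 5 - 40}{4}\right)^{2}} + 72363 \cdot \frac{1}{54435} = - \frac{439813}{4 \left(\frac{1}{4} \cdot 19\right)^{2}} + \frac{24121}{18145} = - \frac{439813}{4 \left(\frac{19}{4}\right)^{2}} + \frac{24121}{18145} = - \frac{439813}{4 \cdot \frac{361}{16}} + \frac{24121}{18145} = - \frac{439813}{\frac{361}{4}} + \frac{24121}{18145} = \left(-439813\right) \frac{4}{361} + \frac{24121}{18145} = - \frac{1759252}{361} + \frac{24121}{18145} = - \frac{1679627361}{344755}$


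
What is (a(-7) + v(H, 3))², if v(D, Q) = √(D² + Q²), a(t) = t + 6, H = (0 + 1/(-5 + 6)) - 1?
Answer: 4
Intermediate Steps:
H = 0 (H = (0 + 1/1) - 1 = (0 + 1) - 1 = 1 - 1 = 0)
a(t) = 6 + t
(a(-7) + v(H, 3))² = ((6 - 7) + √(0² + 3²))² = (-1 + √(0 + 9))² = (-1 + √9)² = (-1 + 3)² = 2² = 4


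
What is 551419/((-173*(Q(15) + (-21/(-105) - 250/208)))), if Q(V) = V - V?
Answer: 286737880/90133 ≈ 3181.3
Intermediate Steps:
Q(V) = 0
551419/((-173*(Q(15) + (-21/(-105) - 250/208)))) = 551419/((-173*(0 + (-21/(-105) - 250/208)))) = 551419/((-173*(0 + (-21*(-1/105) - 250*1/208)))) = 551419/((-173*(0 + (1/5 - 125/104)))) = 551419/((-173*(0 - 521/520))) = 551419/((-173*(-521/520))) = 551419/(90133/520) = 551419*(520/90133) = 286737880/90133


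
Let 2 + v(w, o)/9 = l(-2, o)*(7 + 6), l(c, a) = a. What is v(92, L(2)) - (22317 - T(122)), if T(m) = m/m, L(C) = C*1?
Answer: -22100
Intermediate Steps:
L(C) = C
T(m) = 1
v(w, o) = -18 + 117*o (v(w, o) = -18 + 9*(o*(7 + 6)) = -18 + 9*(o*13) = -18 + 9*(13*o) = -18 + 117*o)
v(92, L(2)) - (22317 - T(122)) = (-18 + 117*2) - (22317 - 1*1) = (-18 + 234) - (22317 - 1) = 216 - 1*22316 = 216 - 22316 = -22100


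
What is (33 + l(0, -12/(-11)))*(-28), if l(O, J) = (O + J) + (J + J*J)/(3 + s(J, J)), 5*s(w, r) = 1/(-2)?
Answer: -3426780/3509 ≈ -976.57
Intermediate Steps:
s(w, r) = -⅒ (s(w, r) = (⅕)/(-2) = (⅕)*(-½) = -⅒)
l(O, J) = O + 10*J²/29 + 39*J/29 (l(O, J) = (O + J) + (J + J*J)/(3 - ⅒) = (J + O) + (J + J²)/(29/10) = (J + O) + (J + J²)*(10/29) = (J + O) + (10*J/29 + 10*J²/29) = O + 10*J²/29 + 39*J/29)
(33 + l(0, -12/(-11)))*(-28) = (33 + (0 + 10*(-12/(-11))²/29 + 39*(-12/(-11))/29))*(-28) = (33 + (0 + 10*(-12*(-1/11))²/29 + 39*(-12*(-1/11))/29))*(-28) = (33 + (0 + 10*(12/11)²/29 + (39/29)*(12/11)))*(-28) = (33 + (0 + (10/29)*(144/121) + 468/319))*(-28) = (33 + (0 + 1440/3509 + 468/319))*(-28) = (33 + 6588/3509)*(-28) = (122385/3509)*(-28) = -3426780/3509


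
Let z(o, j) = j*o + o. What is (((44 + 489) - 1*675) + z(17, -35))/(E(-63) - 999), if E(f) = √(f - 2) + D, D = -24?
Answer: 368280/523297 + 360*I*√65/523297 ≈ 0.70377 + 0.0055464*I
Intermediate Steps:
E(f) = -24 + √(-2 + f) (E(f) = √(f - 2) - 24 = √(-2 + f) - 24 = -24 + √(-2 + f))
z(o, j) = o + j*o
(((44 + 489) - 1*675) + z(17, -35))/(E(-63) - 999) = (((44 + 489) - 1*675) + 17*(1 - 35))/((-24 + √(-2 - 63)) - 999) = ((533 - 675) + 17*(-34))/((-24 + √(-65)) - 999) = (-142 - 578)/((-24 + I*√65) - 999) = -720/(-1023 + I*√65)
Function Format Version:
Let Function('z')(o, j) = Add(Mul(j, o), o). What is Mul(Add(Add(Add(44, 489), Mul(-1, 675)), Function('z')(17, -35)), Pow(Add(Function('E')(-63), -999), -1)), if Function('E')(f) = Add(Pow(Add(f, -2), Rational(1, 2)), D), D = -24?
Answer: Add(Rational(368280, 523297), Mul(Rational(360, 523297), I, Pow(65, Rational(1, 2)))) ≈ Add(0.70377, Mul(0.0055464, I))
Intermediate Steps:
Function('E')(f) = Add(-24, Pow(Add(-2, f), Rational(1, 2))) (Function('E')(f) = Add(Pow(Add(f, -2), Rational(1, 2)), -24) = Add(Pow(Add(-2, f), Rational(1, 2)), -24) = Add(-24, Pow(Add(-2, f), Rational(1, 2))))
Function('z')(o, j) = Add(o, Mul(j, o))
Mul(Add(Add(Add(44, 489), Mul(-1, 675)), Function('z')(17, -35)), Pow(Add(Function('E')(-63), -999), -1)) = Mul(Add(Add(Add(44, 489), Mul(-1, 675)), Mul(17, Add(1, -35))), Pow(Add(Add(-24, Pow(Add(-2, -63), Rational(1, 2))), -999), -1)) = Mul(Add(Add(533, -675), Mul(17, -34)), Pow(Add(Add(-24, Pow(-65, Rational(1, 2))), -999), -1)) = Mul(Add(-142, -578), Pow(Add(Add(-24, Mul(I, Pow(65, Rational(1, 2)))), -999), -1)) = Mul(-720, Pow(Add(-1023, Mul(I, Pow(65, Rational(1, 2)))), -1))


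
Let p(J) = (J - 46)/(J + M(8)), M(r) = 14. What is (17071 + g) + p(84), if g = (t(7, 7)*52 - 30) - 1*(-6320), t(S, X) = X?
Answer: 1162544/49 ≈ 23725.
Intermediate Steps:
g = 6654 (g = (7*52 - 30) - 1*(-6320) = (364 - 30) + 6320 = 334 + 6320 = 6654)
p(J) = (-46 + J)/(14 + J) (p(J) = (J - 46)/(J + 14) = (-46 + J)/(14 + J))
(17071 + g) + p(84) = (17071 + 6654) + (-46 + 84)/(14 + 84) = 23725 + 38/98 = 23725 + (1/98)*38 = 23725 + 19/49 = 1162544/49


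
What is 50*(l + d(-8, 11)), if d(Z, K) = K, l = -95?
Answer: -4200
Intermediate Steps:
50*(l + d(-8, 11)) = 50*(-95 + 11) = 50*(-84) = -4200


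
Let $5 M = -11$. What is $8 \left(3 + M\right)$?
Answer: $\frac{32}{5} \approx 6.4$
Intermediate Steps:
$M = - \frac{11}{5}$ ($M = \frac{1}{5} \left(-11\right) = - \frac{11}{5} \approx -2.2$)
$8 \left(3 + M\right) = 8 \left(3 - \frac{11}{5}\right) = 8 \cdot \frac{4}{5} = \frac{32}{5}$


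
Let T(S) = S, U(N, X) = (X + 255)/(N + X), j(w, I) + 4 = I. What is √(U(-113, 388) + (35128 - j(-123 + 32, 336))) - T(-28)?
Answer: 28 + √105264973/55 ≈ 214.54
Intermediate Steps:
j(w, I) = -4 + I
U(N, X) = (255 + X)/(N + X)
√(U(-113, 388) + (35128 - j(-123 + 32, 336))) - T(-28) = √((255 + 388)/(-113 + 388) + (35128 - (-4 + 336))) - 1*(-28) = √(643/275 + (35128 - 1*332)) + 28 = √((1/275)*643 + (35128 - 332)) + 28 = √(643/275 + 34796) + 28 = √(9569543/275) + 28 = √105264973/55 + 28 = 28 + √105264973/55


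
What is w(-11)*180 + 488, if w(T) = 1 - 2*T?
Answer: 4628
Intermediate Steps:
w(-11)*180 + 488 = (1 - 2*(-11))*180 + 488 = (1 + 22)*180 + 488 = 23*180 + 488 = 4140 + 488 = 4628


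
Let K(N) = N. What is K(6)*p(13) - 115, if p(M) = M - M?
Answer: -115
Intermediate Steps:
p(M) = 0
K(6)*p(13) - 115 = 6*0 - 115 = 0 - 115 = -115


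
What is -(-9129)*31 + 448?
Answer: 283447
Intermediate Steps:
-(-9129)*31 + 448 = -537*(-527) + 448 = 282999 + 448 = 283447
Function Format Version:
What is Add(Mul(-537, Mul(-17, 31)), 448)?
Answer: 283447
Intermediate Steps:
Add(Mul(-537, Mul(-17, 31)), 448) = Add(Mul(-537, -527), 448) = Add(282999, 448) = 283447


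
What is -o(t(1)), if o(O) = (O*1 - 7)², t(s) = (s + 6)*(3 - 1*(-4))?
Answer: -1764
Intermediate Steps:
t(s) = 42 + 7*s (t(s) = (6 + s)*(3 + 4) = (6 + s)*7 = 42 + 7*s)
o(O) = (-7 + O)² (o(O) = (O - 7)² = (-7 + O)²)
-o(t(1)) = -(-7 + (42 + 7*1))² = -(-7 + (42 + 7))² = -(-7 + 49)² = -1*42² = -1*1764 = -1764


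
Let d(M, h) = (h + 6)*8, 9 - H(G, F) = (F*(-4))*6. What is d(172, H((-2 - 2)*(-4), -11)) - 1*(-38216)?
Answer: 36224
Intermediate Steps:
H(G, F) = 9 + 24*F (H(G, F) = 9 - F*(-4)*6 = 9 - (-4*F)*6 = 9 - (-24)*F = 9 + 24*F)
d(M, h) = 48 + 8*h (d(M, h) = (6 + h)*8 = 48 + 8*h)
d(172, H((-2 - 2)*(-4), -11)) - 1*(-38216) = (48 + 8*(9 + 24*(-11))) - 1*(-38216) = (48 + 8*(9 - 264)) + 38216 = (48 + 8*(-255)) + 38216 = (48 - 2040) + 38216 = -1992 + 38216 = 36224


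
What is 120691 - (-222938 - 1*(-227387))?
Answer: 116242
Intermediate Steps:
120691 - (-222938 - 1*(-227387)) = 120691 - (-222938 + 227387) = 120691 - 1*4449 = 120691 - 4449 = 116242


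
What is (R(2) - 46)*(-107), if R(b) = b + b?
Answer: 4494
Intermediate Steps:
R(b) = 2*b
(R(2) - 46)*(-107) = (2*2 - 46)*(-107) = (4 - 46)*(-107) = -42*(-107) = 4494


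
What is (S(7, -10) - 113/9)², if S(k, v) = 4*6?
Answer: 10609/81 ≈ 130.98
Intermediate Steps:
S(k, v) = 24
(S(7, -10) - 113/9)² = (24 - 113/9)² = (103/9)² = 10609/81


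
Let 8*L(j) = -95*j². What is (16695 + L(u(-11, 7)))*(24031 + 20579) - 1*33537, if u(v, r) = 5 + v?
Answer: 725659638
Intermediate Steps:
L(j) = -95*j²/8 (L(j) = (-95*j²)/8 = -95*j²/8)
(16695 + L(u(-11, 7)))*(24031 + 20579) - 1*33537 = (16695 - 95*(5 - 11)²/8)*(24031 + 20579) - 1*33537 = (16695 - 95/8*(-6)²)*44610 - 33537 = (16695 - 95/8*36)*44610 - 33537 = (16695 - 855/2)*44610 - 33537 = (32535/2)*44610 - 33537 = 725693175 - 33537 = 725659638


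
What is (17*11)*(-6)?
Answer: -1122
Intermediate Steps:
(17*11)*(-6) = 187*(-6) = -1122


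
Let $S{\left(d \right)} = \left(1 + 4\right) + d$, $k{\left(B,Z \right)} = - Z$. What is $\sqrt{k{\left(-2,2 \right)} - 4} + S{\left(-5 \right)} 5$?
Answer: $i \sqrt{6} \approx 2.4495 i$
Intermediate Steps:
$S{\left(d \right)} = 5 + d$
$\sqrt{k{\left(-2,2 \right)} - 4} + S{\left(-5 \right)} 5 = \sqrt{\left(-1\right) 2 - 4} + \left(5 - 5\right) 5 = \sqrt{-2 - 4} + 0 \cdot 5 = \sqrt{-6} + 0 = i \sqrt{6} + 0 = i \sqrt{6}$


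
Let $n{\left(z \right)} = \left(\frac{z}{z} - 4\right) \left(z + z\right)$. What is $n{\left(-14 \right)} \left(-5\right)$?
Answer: $-420$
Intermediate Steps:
$n{\left(z \right)} = - 6 z$ ($n{\left(z \right)} = \left(1 - 4\right) 2 z = - 3 \cdot 2 z = - 6 z$)
$n{\left(-14 \right)} \left(-5\right) = \left(-6\right) \left(-14\right) \left(-5\right) = 84 \left(-5\right) = -420$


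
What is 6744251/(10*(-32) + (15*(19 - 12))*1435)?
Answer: 6744251/150355 ≈ 44.856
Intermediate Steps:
6744251/(10*(-32) + (15*(19 - 12))*1435) = 6744251/(-320 + (15*7)*1435) = 6744251/(-320 + 105*1435) = 6744251/(-320 + 150675) = 6744251/150355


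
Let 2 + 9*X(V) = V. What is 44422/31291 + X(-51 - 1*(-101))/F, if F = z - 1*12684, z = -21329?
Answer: 4532275802/3192902349 ≈ 1.4195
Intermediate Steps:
F = -34013 (F = -21329 - 1*12684 = -21329 - 12684 = -34013)
X(V) = -2/9 + V/9
44422/31291 + X(-51 - 1*(-101))/F = 44422/31291 + (-2/9 + (-51 - 1*(-101))/9)/(-34013) = 44422*(1/31291) + (-2/9 + (-51 + 101)/9)*(-1/34013) = 44422/31291 + (-2/9 + (1/9)*50)*(-1/34013) = 44422/31291 + (-2/9 + 50/9)*(-1/34013) = 44422/31291 + (16/3)*(-1/34013) = 44422/31291 - 16/102039 = 4532275802/3192902349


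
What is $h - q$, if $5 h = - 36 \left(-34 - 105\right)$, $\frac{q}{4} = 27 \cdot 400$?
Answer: $- \frac{210996}{5} \approx -42199.0$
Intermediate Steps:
$q = 43200$ ($q = 4 \cdot 27 \cdot 400 = 4 \cdot 10800 = 43200$)
$h = \frac{5004}{5}$ ($h = \frac{\left(-36\right) \left(-34 - 105\right)}{5} = \frac{\left(-36\right) \left(-139\right)}{5} = \frac{1}{5} \cdot 5004 = \frac{5004}{5} \approx 1000.8$)
$h - q = \frac{5004}{5} - 43200 = - \frac{210996}{5}$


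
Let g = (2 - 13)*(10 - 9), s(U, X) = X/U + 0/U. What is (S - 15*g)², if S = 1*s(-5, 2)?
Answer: 677329/25 ≈ 27093.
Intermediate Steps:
s(U, X) = X/U (s(U, X) = X/U + 0 = X/U)
g = -11 (g = -11*1 = -11)
S = -⅖ (S = 1*(2/(-5)) = 1*(2*(-⅕)) = 1*(-⅖) = -⅖ ≈ -0.40000)
(S - 15*g)² = (-⅖ - 15*(-11))² = (-⅖ + 165)² = (823/5)² = 677329/25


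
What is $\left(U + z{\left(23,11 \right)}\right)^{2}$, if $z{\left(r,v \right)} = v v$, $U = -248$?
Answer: $16129$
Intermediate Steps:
$z{\left(r,v \right)} = v^{2}$
$\left(U + z{\left(23,11 \right)}\right)^{2} = \left(-248 + 11^{2}\right)^{2} = \left(-248 + 121\right)^{2} = \left(-127\right)^{2} = 16129$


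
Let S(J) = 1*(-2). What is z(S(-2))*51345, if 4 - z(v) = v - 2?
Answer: 410760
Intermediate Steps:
S(J) = -2
z(v) = 6 - v (z(v) = 4 - (v - 2) = 4 - (-2 + v) = 4 + (2 - v) = 6 - v)
z(S(-2))*51345 = (6 - 1*(-2))*51345 = (6 + 2)*51345 = 8*51345 = 410760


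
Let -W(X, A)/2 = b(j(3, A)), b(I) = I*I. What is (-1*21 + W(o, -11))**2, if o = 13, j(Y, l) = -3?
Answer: 1521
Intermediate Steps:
b(I) = I**2
W(X, A) = -18 (W(X, A) = -2*(-3)**2 = -2*9 = -18)
(-1*21 + W(o, -11))**2 = (-1*21 - 18)**2 = (-21 - 18)**2 = (-39)**2 = 1521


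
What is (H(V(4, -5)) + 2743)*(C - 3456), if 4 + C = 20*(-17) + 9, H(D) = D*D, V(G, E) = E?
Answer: -10493488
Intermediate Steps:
H(D) = D²
C = -335 (C = -4 + (20*(-17) + 9) = -4 + (-340 + 9) = -4 - 331 = -335)
(H(V(4, -5)) + 2743)*(C - 3456) = ((-5)² + 2743)*(-335 - 3456) = (25 + 2743)*(-3791) = 2768*(-3791) = -10493488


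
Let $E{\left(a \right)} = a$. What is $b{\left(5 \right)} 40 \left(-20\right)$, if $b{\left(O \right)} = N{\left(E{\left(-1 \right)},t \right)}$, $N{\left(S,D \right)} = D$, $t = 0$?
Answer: $0$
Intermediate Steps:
$b{\left(O \right)} = 0$
$b{\left(5 \right)} 40 \left(-20\right) = 0 \cdot 40 \left(-20\right) = 0 \left(-20\right) = 0$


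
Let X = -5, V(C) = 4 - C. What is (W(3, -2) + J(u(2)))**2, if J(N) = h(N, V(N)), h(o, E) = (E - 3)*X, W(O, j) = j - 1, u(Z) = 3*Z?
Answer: 484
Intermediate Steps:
W(O, j) = -1 + j
h(o, E) = 15 - 5*E (h(o, E) = (E - 3)*(-5) = (-3 + E)*(-5) = 15 - 5*E)
J(N) = -5 + 5*N (J(N) = 15 - 5*(4 - N) = 15 + (-20 + 5*N) = -5 + 5*N)
(W(3, -2) + J(u(2)))**2 = ((-1 - 2) + (-5 + 5*(3*2)))**2 = (-3 + (-5 + 5*6))**2 = (-3 + (-5 + 30))**2 = (-3 + 25)**2 = 22**2 = 484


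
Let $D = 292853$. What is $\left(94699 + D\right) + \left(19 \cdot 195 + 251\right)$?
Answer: $391508$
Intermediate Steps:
$\left(94699 + D\right) + \left(19 \cdot 195 + 251\right) = \left(94699 + 292853\right) + \left(19 \cdot 195 + 251\right) = 387552 + \left(3705 + 251\right) = 387552 + 3956 = 391508$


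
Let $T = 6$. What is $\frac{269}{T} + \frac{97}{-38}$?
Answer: $\frac{2410}{57} \approx 42.281$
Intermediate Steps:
$\frac{269}{T} + \frac{97}{-38} = \frac{269}{6} + \frac{97}{-38} = 269 \cdot \frac{1}{6} + 97 \left(- \frac{1}{38}\right) = \frac{269}{6} - \frac{97}{38} = \frac{2410}{57}$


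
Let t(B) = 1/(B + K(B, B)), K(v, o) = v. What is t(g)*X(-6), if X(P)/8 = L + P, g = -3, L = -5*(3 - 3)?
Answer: 8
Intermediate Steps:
L = 0 (L = -5*0 = 0)
t(B) = 1/(2*B) (t(B) = 1/(B + B) = 1/(2*B))
X(P) = 8*P (X(P) = 8*(0 + P) = 8*P)
t(g)*X(-6) = ((½)/(-3))*(8*(-6)) = ((½)*(-⅓))*(-48) = -⅙*(-48) = 8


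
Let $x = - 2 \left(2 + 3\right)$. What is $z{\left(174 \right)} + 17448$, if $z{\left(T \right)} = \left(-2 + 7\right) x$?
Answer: $17398$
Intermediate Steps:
$x = -10$ ($x = \left(-2\right) 5 = -10$)
$z{\left(T \right)} = -50$ ($z{\left(T \right)} = \left(-2 + 7\right) \left(-10\right) = 5 \left(-10\right) = -50$)
$z{\left(174 \right)} + 17448 = -50 + 17448 = 17398$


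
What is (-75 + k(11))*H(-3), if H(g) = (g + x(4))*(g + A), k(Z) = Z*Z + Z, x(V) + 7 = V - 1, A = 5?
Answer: -798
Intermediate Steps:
x(V) = -8 + V (x(V) = -7 + (V - 1) = -7 + (-1 + V) = -8 + V)
k(Z) = Z + Z² (k(Z) = Z² + Z = Z + Z²)
H(g) = (-4 + g)*(5 + g) (H(g) = (g + (-8 + 4))*(g + 5) = (g - 4)*(5 + g) = (-4 + g)*(5 + g))
(-75 + k(11))*H(-3) = (-75 + 11*(1 + 11))*(-20 - 3 + (-3)²) = (-75 + 11*12)*(-20 - 3 + 9) = (-75 + 132)*(-14) = 57*(-14) = -798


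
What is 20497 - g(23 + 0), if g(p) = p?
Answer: 20474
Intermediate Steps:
20497 - g(23 + 0) = 20497 - (23 + 0) = 20497 - 1*23 = 20497 - 23 = 20474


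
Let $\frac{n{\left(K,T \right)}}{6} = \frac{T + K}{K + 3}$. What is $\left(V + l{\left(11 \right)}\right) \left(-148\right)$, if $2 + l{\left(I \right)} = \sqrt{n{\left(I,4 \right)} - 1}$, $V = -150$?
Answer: $22496 - \frac{148 \sqrt{266}}{7} \approx 22151.0$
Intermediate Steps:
$n{\left(K,T \right)} = \frac{6 \left(K + T\right)}{3 + K}$ ($n{\left(K,T \right)} = 6 \frac{T + K}{K + 3} = 6 \frac{K + T}{3 + K} = \frac{6 \left(K + T\right)}{3 + K}$)
$l{\left(I \right)} = -2 + \sqrt{-1 + \frac{6 \left(4 + I\right)}{3 + I}}$ ($l{\left(I \right)} = -2 + \sqrt{\frac{6 \left(I + 4\right)}{3 + I} - 1} = -2 + \sqrt{\frac{6 \left(4 + I\right)}{3 + I} - 1} = -2 + \sqrt{-1 + \frac{6 \left(4 + I\right)}{3 + I}}$)
$\left(V + l{\left(11 \right)}\right) \left(-148\right) = \left(-150 - \left(2 - \sqrt{\frac{21 + 5 \cdot 11}{3 + 11}}\right)\right) \left(-148\right) = \left(-150 - \left(2 - \sqrt{\frac{21 + 55}{14}}\right)\right) \left(-148\right) = \left(-150 - \left(2 - \sqrt{\frac{1}{14} \cdot 76}\right)\right) \left(-148\right) = \left(-150 - \left(2 - \sqrt{\frac{38}{7}}\right)\right) \left(-148\right) = \left(-150 - \left(2 - \frac{\sqrt{266}}{7}\right)\right) \left(-148\right) = \left(-152 + \frac{\sqrt{266}}{7}\right) \left(-148\right) = 22496 - \frac{148 \sqrt{266}}{7}$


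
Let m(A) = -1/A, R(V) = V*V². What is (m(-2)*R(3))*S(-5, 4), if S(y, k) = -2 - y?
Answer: 81/2 ≈ 40.500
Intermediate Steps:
R(V) = V³
(m(-2)*R(3))*S(-5, 4) = (-1/(-2)*3³)*(-2 - 1*(-5)) = (-1*(-½)*27)*(-2 + 5) = ((½)*27)*3 = (27/2)*3 = 81/2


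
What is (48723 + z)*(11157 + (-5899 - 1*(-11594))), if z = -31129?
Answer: 296494088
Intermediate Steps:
(48723 + z)*(11157 + (-5899 - 1*(-11594))) = (48723 - 31129)*(11157 + (-5899 - 1*(-11594))) = 17594*(11157 + (-5899 + 11594)) = 17594*(11157 + 5695) = 17594*16852 = 296494088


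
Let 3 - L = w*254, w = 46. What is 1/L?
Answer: -1/11681 ≈ -8.5609e-5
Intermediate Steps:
L = -11681 (L = 3 - 46*254 = 3 - 1*11684 = 3 - 11684 = -11681)
1/L = 1/(-11681) = -1/11681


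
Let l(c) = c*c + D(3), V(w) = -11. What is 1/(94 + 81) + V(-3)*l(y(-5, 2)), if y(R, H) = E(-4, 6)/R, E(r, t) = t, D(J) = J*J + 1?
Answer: -22021/175 ≈ -125.83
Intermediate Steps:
D(J) = 1 + J**2 (D(J) = J**2 + 1 = 1 + J**2)
y(R, H) = 6/R
l(c) = 10 + c**2 (l(c) = c*c + (1 + 3**2) = c**2 + (1 + 9) = c**2 + 10 = 10 + c**2)
1/(94 + 81) + V(-3)*l(y(-5, 2)) = 1/(94 + 81) - 11*(10 + (6/(-5))**2) = 1/175 - 11*(10 + (6*(-1/5))**2) = 1/175 - 11*(10 + (-6/5)**2) = 1/175 - 11*(10 + 36/25) = 1/175 - 11*286/25 = 1/175 - 3146/25 = -22021/175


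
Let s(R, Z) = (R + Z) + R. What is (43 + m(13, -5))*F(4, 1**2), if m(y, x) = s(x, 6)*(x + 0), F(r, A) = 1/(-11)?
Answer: -63/11 ≈ -5.7273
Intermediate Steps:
F(r, A) = -1/11
s(R, Z) = Z + 2*R
m(y, x) = x*(6 + 2*x) (m(y, x) = (6 + 2*x)*(x + 0) = (6 + 2*x)*x = x*(6 + 2*x))
(43 + m(13, -5))*F(4, 1**2) = (43 + 2*(-5)*(3 - 5))*(-1/11) = (43 + 2*(-5)*(-2))*(-1/11) = (43 + 20)*(-1/11) = 63*(-1/11) = -63/11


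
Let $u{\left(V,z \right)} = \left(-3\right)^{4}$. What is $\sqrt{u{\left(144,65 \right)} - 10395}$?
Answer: $3 i \sqrt{1146} \approx 101.56 i$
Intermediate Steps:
$u{\left(V,z \right)} = 81$
$\sqrt{u{\left(144,65 \right)} - 10395} = \sqrt{81 - 10395} = \sqrt{-10314} = 3 i \sqrt{1146}$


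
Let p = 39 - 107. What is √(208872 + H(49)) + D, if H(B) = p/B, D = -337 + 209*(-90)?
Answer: -19147 + 2*√2558665/7 ≈ -18690.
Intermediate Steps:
D = -19147 (D = -337 - 18810 = -19147)
p = -68
H(B) = -68/B
√(208872 + H(49)) + D = √(208872 - 68/49) - 19147 = √(10234660/49) - 19147 = 2*√2558665/7 - 19147 = -19147 + 2*√2558665/7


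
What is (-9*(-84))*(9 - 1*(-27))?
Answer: 27216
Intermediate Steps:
(-9*(-84))*(9 - 1*(-27)) = 756*(9 + 27) = 756*36 = 27216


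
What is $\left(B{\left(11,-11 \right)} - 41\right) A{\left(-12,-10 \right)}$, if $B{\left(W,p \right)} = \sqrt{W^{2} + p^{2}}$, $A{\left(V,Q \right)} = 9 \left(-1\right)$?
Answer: $369 - 99 \sqrt{2} \approx 228.99$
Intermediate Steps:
$A{\left(V,Q \right)} = -9$
$\left(B{\left(11,-11 \right)} - 41\right) A{\left(-12,-10 \right)} = \left(\sqrt{11^{2} + \left(-11\right)^{2}} - 41\right) \left(-9\right) = \left(\sqrt{121 + 121} - 41\right) \left(-9\right) = \left(\sqrt{242} - 41\right) \left(-9\right) = \left(11 \sqrt{2} - 41\right) \left(-9\right) = \left(-41 + 11 \sqrt{2}\right) \left(-9\right) = 369 - 99 \sqrt{2}$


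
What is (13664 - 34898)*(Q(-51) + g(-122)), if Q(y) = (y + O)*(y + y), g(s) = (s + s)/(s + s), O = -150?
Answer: -435360702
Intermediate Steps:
g(s) = 1 (g(s) = (2*s)/((2*s)) = (2*s)*(1/(2*s)) = 1)
Q(y) = 2*y*(-150 + y) (Q(y) = (y - 150)*(y + y) = (-150 + y)*(2*y) = 2*y*(-150 + y))
(13664 - 34898)*(Q(-51) + g(-122)) = (13664 - 34898)*(2*(-51)*(-150 - 51) + 1) = -21234*(2*(-51)*(-201) + 1) = -21234*(20502 + 1) = -21234*20503 = -435360702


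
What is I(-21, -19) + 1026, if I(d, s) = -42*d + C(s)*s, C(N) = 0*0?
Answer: 1908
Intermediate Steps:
C(N) = 0
I(d, s) = -42*d (I(d, s) = -42*d + 0*s = -42*d + 0 = -42*d)
I(-21, -19) + 1026 = -42*(-21) + 1026 = 882 + 1026 = 1908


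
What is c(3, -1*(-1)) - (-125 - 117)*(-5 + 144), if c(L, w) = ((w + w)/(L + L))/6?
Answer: 605485/18 ≈ 33638.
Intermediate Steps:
c(L, w) = w/(6*L) (c(L, w) = ((2*w)/((2*L)))*(1/6) = ((2*w)*(1/(2*L)))*(1/6) = (w/L)*(1/6) = w/(6*L))
c(3, -1*(-1)) - (-125 - 117)*(-5 + 144) = (1/6)*(-1*(-1))/3 - (-125 - 117)*(-5 + 144) = (1/6)*1*(1/3) - (-242)*139 = 1/18 - 1*(-33638) = 1/18 + 33638 = 605485/18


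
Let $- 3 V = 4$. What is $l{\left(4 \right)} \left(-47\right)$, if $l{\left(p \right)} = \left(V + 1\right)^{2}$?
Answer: $- \frac{47}{9} \approx -5.2222$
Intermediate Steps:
$V = - \frac{4}{3}$ ($V = \left(- \frac{1}{3}\right) 4 = - \frac{4}{3} \approx -1.3333$)
$l{\left(p \right)} = \frac{1}{9}$ ($l{\left(p \right)} = \left(- \frac{4}{3} + 1\right)^{2} = \left(- \frac{1}{3}\right)^{2} = \frac{1}{9}$)
$l{\left(4 \right)} \left(-47\right) = \frac{1}{9} \left(-47\right) = - \frac{47}{9}$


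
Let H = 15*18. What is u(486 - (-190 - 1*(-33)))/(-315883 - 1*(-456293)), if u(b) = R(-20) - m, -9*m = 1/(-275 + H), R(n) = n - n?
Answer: -1/6318450 ≈ -1.5827e-7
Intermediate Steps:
H = 270
R(n) = 0
m = 1/45 (m = -1/(9*(-275 + 270)) = -⅑/(-5) = -⅑*(-⅕) = 1/45 ≈ 0.022222)
u(b) = -1/45 (u(b) = 0 - 1*1/45 = 0 - 1/45 = -1/45)
u(486 - (-190 - 1*(-33)))/(-315883 - 1*(-456293)) = -1/(45*(-315883 - 1*(-456293))) = -1/(45*(-315883 + 456293)) = -1/45/140410 = -1/45*1/140410 = -1/6318450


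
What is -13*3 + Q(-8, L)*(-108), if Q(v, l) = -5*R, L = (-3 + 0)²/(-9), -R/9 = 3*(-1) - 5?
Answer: 38841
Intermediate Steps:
R = 72 (R = -9*(3*(-1) - 5) = -9*(-3 - 5) = -9*(-8) = 72)
L = -1 (L = (-3)²*(-⅑) = 9*(-⅑) = -1)
Q(v, l) = -360 (Q(v, l) = -5*72 = -360)
-13*3 + Q(-8, L)*(-108) = -13*3 - 360*(-108) = -39 + 38880 = 38841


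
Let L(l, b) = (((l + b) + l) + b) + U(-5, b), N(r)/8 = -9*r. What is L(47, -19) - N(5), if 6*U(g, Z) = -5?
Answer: 2491/6 ≈ 415.17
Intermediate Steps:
U(g, Z) = -⅚ (U(g, Z) = (⅙)*(-5) = -⅚)
N(r) = -72*r (N(r) = 8*(-9*r) = -72*r)
L(l, b) = -⅚ + 2*b + 2*l (L(l, b) = (((l + b) + l) + b) - ⅚ = (((b + l) + l) + b) - ⅚ = ((b + 2*l) + b) - ⅚ = (2*b + 2*l) - ⅚ = -⅚ + 2*b + 2*l)
L(47, -19) - N(5) = (-⅚ + 2*(-19) + 2*47) - (-72)*5 = (-⅚ - 38 + 94) - 1*(-360) = 331/6 + 360 = 2491/6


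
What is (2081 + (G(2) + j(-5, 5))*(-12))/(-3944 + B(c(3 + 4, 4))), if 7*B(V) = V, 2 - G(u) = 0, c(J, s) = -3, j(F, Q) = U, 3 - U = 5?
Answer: -14567/27611 ≈ -0.52758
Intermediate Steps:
U = -2 (U = 3 - 1*5 = 3 - 5 = -2)
j(F, Q) = -2
G(u) = 2 (G(u) = 2 - 1*0 = 2 + 0 = 2)
B(V) = V/7
(2081 + (G(2) + j(-5, 5))*(-12))/(-3944 + B(c(3 + 4, 4))) = (2081 + (2 - 2)*(-12))/(-3944 + (⅐)*(-3)) = (2081 + 0*(-12))/(-3944 - 3/7) = (2081 + 0)/(-27611/7) = 2081*(-7/27611) = -14567/27611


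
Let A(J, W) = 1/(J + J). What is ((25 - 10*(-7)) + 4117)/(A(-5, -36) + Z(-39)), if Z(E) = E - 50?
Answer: -520/11 ≈ -47.273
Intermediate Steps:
Z(E) = -50 + E
A(J, W) = 1/(2*J)
((25 - 10*(-7)) + 4117)/(A(-5, -36) + Z(-39)) = ((25 - 10*(-7)) + 4117)/((½)/(-5) + (-50 - 39)) = ((25 + 70) + 4117)/((½)*(-⅕) - 89) = (95 + 4117)/(-⅒ - 89) = 4212/(-891/10) = 4212*(-10/891) = -520/11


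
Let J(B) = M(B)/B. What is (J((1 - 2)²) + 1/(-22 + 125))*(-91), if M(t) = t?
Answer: -9464/103 ≈ -91.884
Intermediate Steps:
J(B) = 1 (J(B) = B/B = 1)
(J((1 - 2)²) + 1/(-22 + 125))*(-91) = (1 + 1/(-22 + 125))*(-91) = (1 + 1/103)*(-91) = (104/103)*(-91) = -9464/103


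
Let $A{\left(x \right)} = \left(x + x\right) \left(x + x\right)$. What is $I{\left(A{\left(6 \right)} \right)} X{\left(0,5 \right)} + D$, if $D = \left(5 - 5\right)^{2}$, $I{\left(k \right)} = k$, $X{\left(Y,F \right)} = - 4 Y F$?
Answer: $0$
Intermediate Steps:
$X{\left(Y,F \right)} = - 4 F Y$
$A{\left(x \right)} = 4 x^{2}$ ($A{\left(x \right)} = 2 x 2 x = 4 x^{2}$)
$D = 0$ ($D = 0^{2} = 0$)
$I{\left(A{\left(6 \right)} \right)} X{\left(0,5 \right)} + D = 4 \cdot 6^{2} \left(\left(-4\right) 5 \cdot 0\right) + 0 = 4 \cdot 36 \cdot 0 + 0 = 144 \cdot 0 + 0 = 0 + 0 = 0$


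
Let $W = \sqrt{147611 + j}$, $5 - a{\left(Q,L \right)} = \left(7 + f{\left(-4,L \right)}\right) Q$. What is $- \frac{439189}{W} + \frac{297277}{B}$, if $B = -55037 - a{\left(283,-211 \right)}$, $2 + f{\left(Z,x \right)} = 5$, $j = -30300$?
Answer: $- \frac{297277}{52212} - \frac{439189 \sqrt{117311}}{117311} \approx -1288.0$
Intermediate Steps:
$f{\left(Z,x \right)} = 3$ ($f{\left(Z,x \right)} = -2 + 5 = 3$)
$a{\left(Q,L \right)} = 5 - 10 Q$ ($a{\left(Q,L \right)} = 5 - \left(7 + 3\right) Q = 5 - 10 Q$)
$W = \sqrt{117311}$ ($W = \sqrt{147611 - 30300} = \sqrt{117311} \approx 342.51$)
$B = -52212$ ($B = -55037 - \left(5 - 2830\right) = -55037 - -2825 = -55037 + 2825 = -52212$)
$- \frac{439189}{W} + \frac{297277}{B} = - \frac{439189}{\sqrt{117311}} + \frac{297277}{-52212} = - 439189 \frac{\sqrt{117311}}{117311} + 297277 \left(- \frac{1}{52212}\right) = - \frac{439189 \sqrt{117311}}{117311} - \frac{297277}{52212} = - \frac{297277}{52212} - \frac{439189 \sqrt{117311}}{117311}$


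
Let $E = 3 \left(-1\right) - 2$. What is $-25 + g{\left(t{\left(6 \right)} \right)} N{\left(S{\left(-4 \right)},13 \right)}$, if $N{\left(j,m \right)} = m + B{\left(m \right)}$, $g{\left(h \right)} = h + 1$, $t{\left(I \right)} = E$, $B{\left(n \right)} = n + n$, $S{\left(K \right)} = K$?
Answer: $-181$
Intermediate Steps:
$B{\left(n \right)} = 2 n$
$E = -5$ ($E = -3 - 2 = -5$)
$t{\left(I \right)} = -5$
$g{\left(h \right)} = 1 + h$
$N{\left(j,m \right)} = 3 m$ ($N{\left(j,m \right)} = m + 2 m = 3 m$)
$-25 + g{\left(t{\left(6 \right)} \right)} N{\left(S{\left(-4 \right)},13 \right)} = -25 + \left(1 - 5\right) 3 \cdot 13 = -25 - 156 = -181$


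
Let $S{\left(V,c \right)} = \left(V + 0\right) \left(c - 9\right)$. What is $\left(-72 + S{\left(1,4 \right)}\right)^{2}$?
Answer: $5929$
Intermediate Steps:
$S{\left(V,c \right)} = V \left(-9 + c\right)$
$\left(-72 + S{\left(1,4 \right)}\right)^{2} = \left(-72 + 1 \left(-9 + 4\right)\right)^{2} = \left(-72 + 1 \left(-5\right)\right)^{2} = \left(-72 - 5\right)^{2} = \left(-77\right)^{2} = 5929$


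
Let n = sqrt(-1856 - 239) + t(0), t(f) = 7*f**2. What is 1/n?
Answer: -I*sqrt(2095)/2095 ≈ -0.021848*I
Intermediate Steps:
n = I*sqrt(2095) (n = sqrt(-1856 - 239) + 7*0**2 = sqrt(-2095) + 7*0 = I*sqrt(2095) + 0 = I*sqrt(2095) ≈ 45.771*I)
1/n = 1/(I*sqrt(2095)) = -I*sqrt(2095)/2095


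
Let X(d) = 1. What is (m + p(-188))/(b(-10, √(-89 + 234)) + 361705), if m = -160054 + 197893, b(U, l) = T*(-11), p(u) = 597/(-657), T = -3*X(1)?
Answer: 4143271/39610311 ≈ 0.10460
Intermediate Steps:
T = -3 (T = -3*1 = -3)
p(u) = -199/219 (p(u) = 597*(-1/657) = -199/219)
b(U, l) = 33 (b(U, l) = -3*(-11) = 33)
m = 37839
(m + p(-188))/(b(-10, √(-89 + 234)) + 361705) = (37839 - 199/219)/(33 + 361705) = (8286542/219)/361738 = (8286542/219)*(1/361738) = 4143271/39610311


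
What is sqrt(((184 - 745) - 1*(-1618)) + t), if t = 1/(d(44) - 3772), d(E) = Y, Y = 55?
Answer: 2*sqrt(405655621)/1239 ≈ 32.512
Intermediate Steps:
d(E) = 55
t = -1/3717 (t = 1/(55 - 3772) = 1/(-3717) = -1/3717 ≈ -0.00026903)
sqrt(((184 - 745) - 1*(-1618)) + t) = sqrt(((184 - 745) - 1*(-1618)) - 1/3717) = sqrt((-561 + 1618) - 1/3717) = sqrt(1057 - 1/3717) = sqrt(3928868/3717) = 2*sqrt(405655621)/1239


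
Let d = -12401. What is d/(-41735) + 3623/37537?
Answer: 616702242/1566606695 ≈ 0.39365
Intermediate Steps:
d/(-41735) + 3623/37537 = -12401/(-41735) + 3623/37537 = -12401*(-1/41735) + 3623*(1/37537) = 12401/41735 + 3623/37537 = 616702242/1566606695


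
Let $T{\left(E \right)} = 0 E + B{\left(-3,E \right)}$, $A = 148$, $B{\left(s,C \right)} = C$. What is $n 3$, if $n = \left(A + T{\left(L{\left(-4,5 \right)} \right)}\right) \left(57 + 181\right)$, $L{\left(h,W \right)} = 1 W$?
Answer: $109242$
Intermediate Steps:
$L{\left(h,W \right)} = W$
$T{\left(E \right)} = E$ ($T{\left(E \right)} = 0 E + E = 0 + E = E$)
$n = 36414$ ($n = \left(148 + 5\right) \left(57 + 181\right) = 153 \cdot 238 = 36414$)
$n 3 = 36414 \cdot 3 = 109242$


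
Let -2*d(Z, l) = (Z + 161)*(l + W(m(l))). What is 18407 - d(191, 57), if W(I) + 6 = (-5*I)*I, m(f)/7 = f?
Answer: -140069497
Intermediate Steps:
m(f) = 7*f
W(I) = -6 - 5*I² (W(I) = -6 + (-5*I)*I = -6 - 5*I²)
d(Z, l) = -(161 + Z)*(-6 + l - 245*l²)/2 (d(Z, l) = -(Z + 161)*(l + (-6 - 5*49*l²))/2 = -(161 + Z)*(l + (-6 - 245*l²))/2 = -(161 + Z)*(-6 + l - 245*l²)/2)
18407 - d(191, 57) = 18407 - (483 - 161/2*57 + (39445/2)*57² + (½)*191*(6 + 245*57²) - ½*191*57) = 18407 - (483 - 9177/2 + (39445/2)*3249 + (½)*191*(6 + 245*3249) - 10887/2) = 18407 - (483 - 9177/2 + 128156805/2 + (½)*191*(6 + 796005) - 10887/2) = 18407 - (483 - 9177/2 + 128156805/2 + (½)*191*796011 - 10887/2) = 18407 - (483 - 9177/2 + 128156805/2 + 152038101/2 - 10887/2) = 18407 - 1*140087904 = 18407 - 140087904 = -140069497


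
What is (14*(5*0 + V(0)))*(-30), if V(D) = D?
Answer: 0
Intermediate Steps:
(14*(5*0 + V(0)))*(-30) = (14*(5*0 + 0))*(-30) = (14*(0 + 0))*(-30) = (14*0)*(-30) = 0*(-30) = 0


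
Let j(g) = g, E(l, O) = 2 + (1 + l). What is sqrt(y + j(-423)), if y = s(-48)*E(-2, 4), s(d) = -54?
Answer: 3*I*sqrt(53) ≈ 21.84*I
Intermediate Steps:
E(l, O) = 3 + l
y = -54 (y = -54*(3 - 2) = -54*1 = -54)
sqrt(y + j(-423)) = sqrt(-54 - 423) = sqrt(-477) = 3*I*sqrt(53)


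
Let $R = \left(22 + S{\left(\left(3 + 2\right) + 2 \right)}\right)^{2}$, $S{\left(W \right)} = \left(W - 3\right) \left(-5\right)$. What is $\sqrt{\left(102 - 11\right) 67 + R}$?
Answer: $\sqrt{6101} \approx 78.109$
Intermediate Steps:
$S{\left(W \right)} = 15 - 5 W$ ($S{\left(W \right)} = \left(-3 + W\right) \left(-5\right) = 15 - 5 W$)
$R = 4$ ($R = \left(22 + \left(15 - 5 \left(\left(3 + 2\right) + 2\right)\right)\right)^{2} = \left(22 + \left(15 - 5 \left(5 + 2\right)\right)\right)^{2} = \left(22 + \left(15 - 35\right)\right)^{2} = \left(22 - 20\right)^{2} = 2^{2} = 4$)
$\sqrt{\left(102 - 11\right) 67 + R} = \sqrt{\left(102 - 11\right) 67 + 4} = \sqrt{91 \cdot 67 + 4} = \sqrt{6097 + 4} = \sqrt{6101}$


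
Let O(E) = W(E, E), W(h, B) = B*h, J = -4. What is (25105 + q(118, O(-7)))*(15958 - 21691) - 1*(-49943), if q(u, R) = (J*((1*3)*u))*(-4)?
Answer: -176348734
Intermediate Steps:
O(E) = E² (O(E) = E*E = E²)
q(u, R) = 48*u (q(u, R) = -4*1*3*u*(-4) = -12*u*(-4) = 48*u)
(25105 + q(118, O(-7)))*(15958 - 21691) - 1*(-49943) = (25105 + 48*118)*(15958 - 21691) - 1*(-49943) = (25105 + 5664)*(-5733) + 49943 = 30769*(-5733) + 49943 = -176398677 + 49943 = -176348734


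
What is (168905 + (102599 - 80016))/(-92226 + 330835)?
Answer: 191488/238609 ≈ 0.80252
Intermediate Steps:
(168905 + (102599 - 80016))/(-92226 + 330835) = (168905 + 22583)/238609 = 191488*(1/238609) = 191488/238609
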